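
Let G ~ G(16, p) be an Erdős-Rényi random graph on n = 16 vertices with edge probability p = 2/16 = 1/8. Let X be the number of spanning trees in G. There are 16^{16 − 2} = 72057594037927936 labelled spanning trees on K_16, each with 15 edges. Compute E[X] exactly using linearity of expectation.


K_16 has 16^{16 − 2} = 72057594037927936 labelled spanning trees.
For each such spanning tree H, let X_H = 1 if all 15 edges of H are present in G. Then P[X_H = 1] = p^{15} = (1/8)^{15} = 1/35184372088832.
Summing the indicators: E[X] = Σ_H E[X_H] = 72057594037927936 · p^{15} = 72057594037927936 · 1/35184372088832 = 2048.
Numerically: E[X] ≈ 2048.

E[X] = 72057594037927936 · (1/8)^{15} = 2048 ≈ 2048.


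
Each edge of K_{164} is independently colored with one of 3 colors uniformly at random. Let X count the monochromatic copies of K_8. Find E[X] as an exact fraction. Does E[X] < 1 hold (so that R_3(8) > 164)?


E[X] = C(164, 8) · 3^{1 − 28} = 10912535409348 · 3^{−27} = 10912535409348/7625597484987.
As a reduced fraction: E[X] = 404167978124/282429536481 ≈ 1.4310401.
Is E[X] < 1? NO.
Since E[X] ≥ 1, the first-moment bound is inconclusive at n = 164; it does NOT by itself certify R_3(8) > 164.

E[X] = 404167978124/282429536481 ≈ 1.4310401; E[X] ≥ 1; first-moment method inconclusive here.


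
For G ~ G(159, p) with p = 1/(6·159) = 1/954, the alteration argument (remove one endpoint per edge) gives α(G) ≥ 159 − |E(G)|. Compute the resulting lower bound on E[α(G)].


E[|E(G)|] = C(159, 2)·p = 12561 · (1/954) = 79/6.
E[α(G)] ≥ n − E[|E(G)|] = 159 − 79/6 = 875/6.
Numerically: ≈ 145.833.
(This is only a lower bound; the true E[α(G)] may be larger.)

E[α(G)] ≥ 875/6 ≈ 145.833.


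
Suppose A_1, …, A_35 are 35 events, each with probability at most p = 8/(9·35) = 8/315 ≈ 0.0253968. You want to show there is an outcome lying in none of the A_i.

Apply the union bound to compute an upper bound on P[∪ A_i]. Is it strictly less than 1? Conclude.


Union bound: P[∪_{i=1}^{35} A_i] ≤ Σ_i P[A_i] ≤ 35·p = 35·(8/315) = 8/9.
Numerically: 8/9 ≈ 0.8888889.
Is 8/9 < 1? YES.
Since P[∪ A_i] ≤ 8/9 < 1, the complement has P[∩ A_i^c] ≥ 1 − 8/9 = 1/9 > 0, so some outcome avoids every A_i.

35·p = 8/9 ≈ 0.8888889; existence CERTIFIED by the union bound.


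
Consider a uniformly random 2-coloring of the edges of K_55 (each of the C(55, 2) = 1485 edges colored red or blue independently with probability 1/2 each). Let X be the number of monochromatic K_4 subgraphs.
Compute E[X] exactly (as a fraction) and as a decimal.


Let X = Σ_S X_S over the C(55, 4) = 341055 subsets S of size 4, where X_S = 1 if the K_4 on S is monochromatic.
For a fixed S, the K_4 on S has C(4, 2) = 6 edges. P[all 6 edges red] = (1/2)^6, and likewise for blue, so P[monochromatic] = 2·(1/2)^6 = 2^{1 − 6} = 1/32.
Summing: E[X] = C(55, 4) · 2^{1 − 6} = 341055 · 1/32 = 341055/32.
Numerically: E[X] ≈ 10657.968750.

E[X] = C(55,4)·2^(1−C(4,2)) = 341055/32 ≈ 10657.968750.


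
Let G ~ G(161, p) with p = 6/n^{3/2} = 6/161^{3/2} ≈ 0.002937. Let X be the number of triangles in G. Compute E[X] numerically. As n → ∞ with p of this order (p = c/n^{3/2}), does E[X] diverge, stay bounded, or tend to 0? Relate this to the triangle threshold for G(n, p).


Number of potential triangles: C(161, 3) = 682640.
Each occurs with probability p³ ≈ (0.002937)³ ≈ 2.533596e-08.
By linearity: E[X] = C(161, 3)·p³ ≈ 682640 · 2.533596e-08 ≈ 0.0173.
Since α = 3/2 > 1, p = c/n^{3/2} = o(1/n) is below the triangle threshold p ~ 1/n. Asymptotically E[X] ~ (c³/6)·n^{3(1−α)} = (6³/6)·n^{-1.5} → 0, so by Markov's inequality G has no triangles w.h.p.

E[X] ≈ 0.0173; in regime p = Θ(1/n^{3/2}) E[X] tends to 0 (below the triangle threshold p ~ 1/n).


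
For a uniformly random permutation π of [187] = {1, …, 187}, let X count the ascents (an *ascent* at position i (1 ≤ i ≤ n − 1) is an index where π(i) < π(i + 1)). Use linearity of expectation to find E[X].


Write X = Σ X_I over i = 1, …, 186, with X_I the indicator of one ascent.
There are 186 indicators.
For each fixed i, the pair (π(i), π(i+1)) is a uniformly random ordered pair of distinct values from {1, …, 187}; by symmetry P[π(i) < π(i+1)] = 1/2.
By linearity: E[X] = 186 · (1/2) = (187 − 1) · (1/2) = 93 ≈ 93.000000.

E[X] = 93 = 93.000000.


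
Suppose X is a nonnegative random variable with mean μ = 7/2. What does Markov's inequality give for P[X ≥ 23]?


μ = E[X] = 7/2, a = 23.
Markov: P[X ≥ 23] ≤ μ/a = (7/2)/23 = 7/46.
Numerically: ≈ 0.152.
(Since a = 23 > μ = 3.500, the bound 7/46 is < 1 and informative.)

P[X ≥ 23] ≤ 7/46 ≈ 0.152.


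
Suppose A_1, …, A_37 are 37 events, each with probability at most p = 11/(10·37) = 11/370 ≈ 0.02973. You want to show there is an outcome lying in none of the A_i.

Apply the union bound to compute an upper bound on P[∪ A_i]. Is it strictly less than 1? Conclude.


Union bound: P[∪_{i=1}^{37} A_i] ≤ Σ_i P[A_i] ≤ 37·p = 37·(11/370) = 11/10.
Numerically: 11/10 ≈ 1.10000.
Is 11/10 < 1? NO.
Since the bound 11/10 is ≥ 1, the union bound is uninformative here; it does NOT by itself certify existence.

37·p = 11/10 ≈ 1.10000; existence NOT certified by the union bound.


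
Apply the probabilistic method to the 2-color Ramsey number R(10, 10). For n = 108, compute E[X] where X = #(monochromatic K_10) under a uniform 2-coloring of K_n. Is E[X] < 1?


E[X] = C(108, 10) · 2^{1 − 45} = 38722819230810 · 2^{−44} = 38722819230810/17592186044416.
As a reduced fraction: E[X] = 19361409615405/8796093022208 ≈ 2.201.
Is E[X] < 1? NO.
Since E[X] ≥ 1, the first-moment bound is inconclusive at n = 108; it does NOT by itself certify R(10, 10) > 108.

E[X] = 19361409615405/8796093022208 ≈ 2.201; E[X] ≥ 1; first-moment method inconclusive here.


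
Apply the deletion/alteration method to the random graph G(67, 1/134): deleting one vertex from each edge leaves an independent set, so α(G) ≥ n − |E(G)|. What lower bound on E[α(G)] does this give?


E[|E(G)|] = C(67, 2)·p = 2211 · (1/134) = 33/2.
E[α(G)] ≥ n − E[|E(G)|] = 67 − 33/2 = 101/2.
Numerically: ≈ 50.500000.
(This is only a lower bound; the true E[α(G)] may be larger.)

E[α(G)] ≥ 101/2 ≈ 50.500000.


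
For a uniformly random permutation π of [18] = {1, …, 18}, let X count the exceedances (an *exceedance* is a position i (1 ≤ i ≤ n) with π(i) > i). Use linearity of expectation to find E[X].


Write X = Σ_{i=1}^{18} X_i, where X_i = 1_{π(i) > i}.
For each fixed i, π(i) is uniform over {1, …, 18} (marginal of a uniform permutation), so P[π(i) > i] = (n − i)/n. Summing: Σ_{i=1}^{18} (n − i)/n = (0 + 1 + … + 17)/18 = 18(18 − 1)/(2·18) = (18 − 1)/2.
Hence E[X] = Σ_{i=1}^{18} (18 − i)/18 = 17/2 ≈ 8.500000.

E[X] = 17/2 = 8.500000.


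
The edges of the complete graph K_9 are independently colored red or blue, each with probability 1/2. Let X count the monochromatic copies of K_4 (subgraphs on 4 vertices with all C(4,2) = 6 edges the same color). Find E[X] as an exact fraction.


Let X = Σ_S X_S over the C(9, 4) = 126 subsets S of size 4, where X_S = 1 if the K_4 on S is monochromatic.
For a fixed S, the K_4 on S has C(4, 2) = 6 edges. P[all 6 edges red] = (1/2)^6, and likewise for blue, so P[monochromatic] = 2·(1/2)^6 = 2^{1 − 6} = 1/32.
By linearity of expectation: E[X] = C(9, 4) · 2^{1 − 6} = 126 · 1/32 = 63/16.
Numerically: E[X] ≈ 3.9375.

E[X] = C(9,4)·2^(1−C(4,2)) = 63/16 ≈ 3.9375.


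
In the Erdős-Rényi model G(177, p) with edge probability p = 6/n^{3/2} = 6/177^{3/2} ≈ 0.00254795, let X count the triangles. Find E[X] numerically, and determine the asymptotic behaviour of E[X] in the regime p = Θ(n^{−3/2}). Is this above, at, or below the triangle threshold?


Number of potential triangles: C(177, 3) = 908600.
Each occurs with probability p³ ≈ (0.00254795)³ ≈ 1.65414681e-08.
By linearity: E[X] = C(177, 3)·p³ ≈ 908600 · 1.65414681e-08 ≈ 0.015030.
Since α = 3/2 > 1, p = c/n^{3/2} = o(1/n) is below the triangle threshold p ~ 1/n. Asymptotically E[X] ~ (c³/6)·n^{3(1−α)} = (6³/6)·n^{-1.5} → 0, so by Markov's inequality G has no triangles w.h.p.

E[X] ≈ 0.015030; in regime p = Θ(1/n^{3/2}) E[X] tends to 0 (below the triangle threshold p ~ 1/n).


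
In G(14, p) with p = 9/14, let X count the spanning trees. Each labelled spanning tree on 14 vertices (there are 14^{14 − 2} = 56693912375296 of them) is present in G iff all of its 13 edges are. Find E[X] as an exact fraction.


K_14 has 14^{14 − 2} = 56693912375296 labelled spanning trees.
For each such spanning tree H, let X_H = 1 if all 13 edges of H are present in G. Then P[X_H = 1] = p^{13} = (9/14)^{13} = 2541865828329/793714773254144.
By linearity: E[X] = Σ_H E[X_H] = 56693912375296 · p^{13} = 56693912375296 · 2541865828329/793714773254144 = 2541865828329/14.
Numerically: E[X] ≈ 1.81562e+11.

E[X] = 56693912375296 · (9/14)^{13} = 2541865828329/14 ≈ 1.81562e+11.


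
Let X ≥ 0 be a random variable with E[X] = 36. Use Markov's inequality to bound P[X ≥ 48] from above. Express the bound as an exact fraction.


μ = E[X] = 36, a = 48.
Markov: P[X ≥ 48] ≤ μ/a = (36)/48 = 3/4.
Numerically: ≈ 0.750.
(Since a = 48 > μ = 36.000, the bound 3/4 is < 1 and informative.)

P[X ≥ 48] ≤ 3/4 ≈ 0.750.


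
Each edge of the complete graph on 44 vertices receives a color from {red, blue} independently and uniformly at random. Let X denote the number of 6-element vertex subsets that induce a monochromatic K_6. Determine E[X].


Let X = Σ_S X_S over the C(44, 6) = 7059052 subsets S of size 6, where X_S = 1 if the K_6 on S is monochromatic.
For a fixed S, the K_6 on S has C(6, 2) = 15 edges. P[all 15 edges red] = (1/2)^15, and likewise for blue, so P[monochromatic] = 2·(1/2)^15 = 2^{1 − 15} = 1/16384.
By linearity of expectation: E[X] = C(44, 6) · 2^{1 − 15} = 7059052 · 1/16384 = 1764763/4096.
Numerically: E[X] ≈ 430.85034.

E[X] = C(44,6)·2^(1−C(6,2)) = 1764763/4096 ≈ 430.85034.


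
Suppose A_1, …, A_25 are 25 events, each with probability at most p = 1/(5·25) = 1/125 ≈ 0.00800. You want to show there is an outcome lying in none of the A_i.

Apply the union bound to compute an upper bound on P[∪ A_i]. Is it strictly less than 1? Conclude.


Union bound: P[∪_{i=1}^{25} A_i] ≤ Σ_i P[A_i] ≤ 25·p = 25·(1/125) = 1/5.
Numerically: 1/5 ≈ 0.20000.
Is 1/5 < 1? YES.
Since P[∪ A_i] ≤ 1/5 < 1, the complement has P[∩ A_i^c] ≥ 1 − 1/5 = 4/5 > 0, so some outcome avoids every A_i.

25·p = 1/5 ≈ 0.20000; existence CERTIFIED by the union bound.


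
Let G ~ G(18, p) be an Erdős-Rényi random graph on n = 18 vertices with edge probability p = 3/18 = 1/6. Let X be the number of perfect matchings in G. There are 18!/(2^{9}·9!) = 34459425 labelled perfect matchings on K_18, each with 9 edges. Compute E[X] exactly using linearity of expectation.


K_18 has 18!/(2^{9}·9!) = 34459425 labelled perfect matchings.
For each such perfect matching H, let X_H = 1 if all 9 edges of H are present in G. Then P[X_H = 1] = p^{9} = (1/6)^{9} = 1/10077696.
By linearity: E[X] = Σ_H E[X_H] = 34459425 · p^{9} = 34459425 · 1/10077696 = 425425/124416.
Numerically: E[X] ≈ 3.419.

E[X] = 34459425 · (1/6)^{9} = 425425/124416 ≈ 3.419.


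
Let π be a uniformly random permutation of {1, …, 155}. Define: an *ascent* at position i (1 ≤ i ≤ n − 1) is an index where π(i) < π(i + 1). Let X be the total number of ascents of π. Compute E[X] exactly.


Write X = Σ X_I over i = 1, …, 154, with X_I the indicator of one ascent.
There are 154 indicators.
For each fixed i, the pair (π(i), π(i+1)) is a uniformly random ordered pair of distinct values from {1, …, 155}; by symmetry P[π(i) < π(i+1)] = 1/2.
By linearity: E[X] = 154 · (1/2) = (155 − 1) · (1/2) = 77 ≈ 77.00000.

E[X] = 77 = 77.00000.


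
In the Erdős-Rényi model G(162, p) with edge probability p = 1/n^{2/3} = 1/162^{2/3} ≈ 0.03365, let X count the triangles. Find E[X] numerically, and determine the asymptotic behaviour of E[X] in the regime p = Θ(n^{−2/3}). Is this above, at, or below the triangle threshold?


Number of potential triangles: C(162, 3) = 695520.
Each occurs with probability p³ ≈ (0.03365)³ ≈ 3.8103948e-05.
By linearity: E[X] = C(162, 3)·p³ ≈ 695520 · 3.8103948e-05 ≈ 26.50206.
Since α = 2/3 < 1, p = c/n^{2/3} ≫ 1/n is above the triangle threshold p ~ 1/n. Asymptotically E[X] ~ (c³/6)·n^{3(1−α)} = (1³/6)·n^{1} → ∞; triangles are abundant w.h.p.

E[X] ≈ 26.50206; in regime p = Θ(1/n^{2/3}) E[X] diverges (above the triangle threshold p ~ 1/n).


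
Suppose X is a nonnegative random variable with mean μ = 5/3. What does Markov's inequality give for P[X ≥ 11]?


μ = E[X] = 5/3, a = 11.
Markov: P[X ≥ 11] ≤ μ/a = (5/3)/11 = 5/33.
Numerically: ≈ 0.1515.
(Since a = 11 > μ = 1.6667, the bound 5/33 is < 1 and informative.)

P[X ≥ 11] ≤ 5/33 ≈ 0.1515.


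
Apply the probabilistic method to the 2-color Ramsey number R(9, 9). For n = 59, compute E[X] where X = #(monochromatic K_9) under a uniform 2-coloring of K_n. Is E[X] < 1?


E[X] = C(59, 9) · 2^{1 − 36} = 12565671261 · 2^{−35} = 12565671261/34359738368.
As a reduced fraction: E[X] = 12565671261/34359738368 ≈ 0.3657092.
Is E[X] < 1? YES.
Since E[X] < 1, there exists a 2-coloring of K_{59} with no monochromatic K_9; hence R(9, 9) > 59.

E[X] = 12565671261/34359738368 ≈ 0.3657092; E[X] < 1, so R(9, 9) > 59.


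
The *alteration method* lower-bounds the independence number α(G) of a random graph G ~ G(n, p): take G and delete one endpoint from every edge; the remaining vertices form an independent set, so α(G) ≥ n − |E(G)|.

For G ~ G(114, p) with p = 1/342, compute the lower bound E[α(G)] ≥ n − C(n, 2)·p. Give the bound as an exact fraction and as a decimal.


E[|E(G)|] = C(114, 2)·p = 6441 · (1/342) = 113/6.
E[α(G)] ≥ n − E[|E(G)|] = 114 − 113/6 = 571/6.
Numerically: ≈ 95.1667.
(This is only a lower bound; the true E[α(G)] may be larger.)

E[α(G)] ≥ 571/6 ≈ 95.1667.


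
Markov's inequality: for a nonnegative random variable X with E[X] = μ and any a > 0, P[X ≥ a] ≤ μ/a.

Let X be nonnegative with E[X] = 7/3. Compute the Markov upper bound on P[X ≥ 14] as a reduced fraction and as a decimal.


μ = E[X] = 7/3, a = 14.
Markov: P[X ≥ 14] ≤ μ/a = (7/3)/14 = 1/6.
Numerically: ≈ 0.16667.
(Since a = 14 > μ = 2.33333, the bound 1/6 is < 1 and informative.)

P[X ≥ 14] ≤ 1/6 ≈ 0.16667.


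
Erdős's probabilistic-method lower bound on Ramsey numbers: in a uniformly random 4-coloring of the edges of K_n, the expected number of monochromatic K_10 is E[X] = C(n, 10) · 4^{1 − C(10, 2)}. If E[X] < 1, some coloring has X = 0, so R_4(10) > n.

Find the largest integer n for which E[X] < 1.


We need C(n, 10) · 4^{1 − 45} < 1, i.e. C(n, 10) < 4^{45 − 1} = 309485009821345068724781056.
Check values of n near the boundary:
  n = 2019: C(2019, 10) = 303322949179835278009229628; 303322949179835278009229628 < 309485009821345068724781056? YES
  n = 2020: C(2020, 10) = 304832018578739931133653656; 304832018578739931133653656 < 309485009821345068724781056? YES
  n = 2021: C(2021, 10) = 306347841644770462864800616; 306347841644770462864800616 < 309485009821345068724781056? YES
  n = 2022: C(2022, 10) = 307870445231474093395937796; 307870445231474093395937796 < 309485009821345068724781056? YES
  n = 2023: C(2023, 10) = 309399856285778485315440716; 309399856285778485315440716 < 309485009821345068724781056? YES
  n = 2024: C(2024, 10) = 310936101848269937576192656; 310936101848269937576192656 < 309485009821345068724781056? NO
  n = 2025: C(2025, 10) = 312479209053472269772600560; 312479209053472269772600560 < 309485009821345068724781056? NO
  n = 2026: C(2026, 10) = 314029205130126398094885285; 314029205130126398094885285 < 309485009821345068724781056? NO
The largest n with C(n, 10) < 309485009821345068724781056 is n = 2023 (where E[X] = 77349964071444621328860179/77371252455336267181195264 ≈ 0.9997249). Hence R_4(10) > 2023, i.e. R_4(10) ≥ 2024.

Largest n = 2023; hence R_4(10) > 2023.


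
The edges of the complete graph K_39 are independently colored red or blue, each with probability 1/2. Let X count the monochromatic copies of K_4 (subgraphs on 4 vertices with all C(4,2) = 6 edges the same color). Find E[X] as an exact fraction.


Let X = Σ_S X_S over the C(39, 4) = 82251 subsets S of size 4, where X_S = 1 if the K_4 on S is monochromatic.
For a fixed S, the K_4 on S has C(4, 2) = 6 edges. P[all 6 edges red] = (1/2)^6, and likewise for blue, so P[monochromatic] = 2·(1/2)^6 = 2^{1 − 6} = 1/32.
Summing: E[X] = C(39, 4) · 2^{1 − 6} = 82251 · 1/32 = 82251/32.
Numerically: E[X] ≈ 2570.343750.

E[X] = C(39,4)·2^(1−C(4,2)) = 82251/32 ≈ 2570.343750.


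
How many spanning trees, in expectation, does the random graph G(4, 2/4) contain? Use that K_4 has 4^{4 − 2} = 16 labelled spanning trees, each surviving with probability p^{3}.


K_4 has 4^{4 − 2} = 16 labelled spanning trees.
For each such spanning tree H, let X_H = 1 if all 3 edges of H are present in G. Then P[X_H = 1] = p^{3} = (1/2)^{3} = 1/8.
By linearity: E[X] = Σ_H E[X_H] = 16 · p^{3} = 16 · 1/8 = 2.
Numerically: E[X] ≈ 2.

E[X] = 16 · (1/2)^{3} = 2 ≈ 2.


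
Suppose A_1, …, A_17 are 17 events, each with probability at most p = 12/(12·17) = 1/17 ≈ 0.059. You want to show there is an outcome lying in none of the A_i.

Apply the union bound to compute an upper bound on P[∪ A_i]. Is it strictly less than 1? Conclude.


Union bound: P[∪_{i=1}^{17} A_i] ≤ Σ_i P[A_i] ≤ 17·p = 17·(1/17) = 1.
Numerically: 1 ≈ 1.000.
Is 1 < 1? NO.
Since the bound 1 is ≥ 1, the union bound is uninformative here; it does NOT by itself certify existence.

17·p = 1 ≈ 1.000; existence NOT certified by the union bound.


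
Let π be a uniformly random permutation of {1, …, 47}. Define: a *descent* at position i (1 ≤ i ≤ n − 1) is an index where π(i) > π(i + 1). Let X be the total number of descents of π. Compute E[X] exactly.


Write X = Σ X_I over i = 1, …, 46, with X_I the indicator of one descent.
There are 46 indicators.
For each fixed i, the pair (π(i), π(i+1)) is a uniformly random ordered pair of distinct values from {1, …, 47}; by symmetry P[π(i) > π(i+1)] = 1/2.
By linearity: E[X] = 46 · (1/2) = (47 − 1) · (1/2) = 23 ≈ 23.000.

E[X] = 23 = 23.000.


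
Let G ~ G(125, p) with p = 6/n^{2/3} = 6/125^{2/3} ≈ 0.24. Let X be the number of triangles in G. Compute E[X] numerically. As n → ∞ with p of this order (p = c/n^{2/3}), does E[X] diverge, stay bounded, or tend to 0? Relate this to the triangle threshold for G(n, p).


Number of potential triangles: C(125, 3) = 317750.
Each occurs with probability p³ ≈ (0.24)³ ≈ 1.382400e-02.
By linearity: E[X] = C(125, 3)·p³ ≈ 317750 · 1.382400e-02 ≈ 4392.5760.
Since α = 2/3 < 1, p = c/n^{2/3} ≫ 1/n is above the triangle threshold p ~ 1/n. Asymptotically E[X] ~ (c³/6)·n^{3(1−α)} = (6³/6)·n^{1} → ∞; triangles are abundant w.h.p.

E[X] ≈ 4392.5760; in regime p = Θ(1/n^{2/3}) E[X] diverges (above the triangle threshold p ~ 1/n).


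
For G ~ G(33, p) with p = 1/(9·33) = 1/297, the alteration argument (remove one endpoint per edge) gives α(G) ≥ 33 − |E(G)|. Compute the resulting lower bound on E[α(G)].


E[|E(G)|] = C(33, 2)·p = 528 · (1/297) = 16/9.
E[α(G)] ≥ n − E[|E(G)|] = 33 − 16/9 = 281/9.
Numerically: ≈ 31.2222.
(This is only a lower bound; the true E[α(G)] may be larger.)

E[α(G)] ≥ 281/9 ≈ 31.2222.


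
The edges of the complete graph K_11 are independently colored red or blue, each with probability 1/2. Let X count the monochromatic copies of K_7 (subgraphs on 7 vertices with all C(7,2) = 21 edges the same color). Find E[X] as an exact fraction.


Let X = Σ_S X_S over the C(11, 7) = 330 subsets S of size 7, where X_S = 1 if the K_7 on S is monochromatic.
For a fixed S, the K_7 on S has C(7, 2) = 21 edges. P[all 21 edges red] = (1/2)^21, and likewise for blue, so P[monochromatic] = 2·(1/2)^21 = 2^{1 − 21} = 1/1048576.
Summing: E[X] = C(11, 7) · 2^{1 − 21} = 330 · 1/1048576 = 165/524288.
Numerically: E[X] ≈ 0.00031.

E[X] = C(11,7)·2^(1−C(7,2)) = 165/524288 ≈ 0.00031.


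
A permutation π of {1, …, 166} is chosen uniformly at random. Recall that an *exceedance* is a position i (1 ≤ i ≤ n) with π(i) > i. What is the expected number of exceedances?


Write X = Σ_{i=1}^{166} X_i, where X_i = 1_{π(i) > i}.
For each fixed i, π(i) is uniform over {1, …, 166} (marginal of a uniform permutation), so P[π(i) > i] = (n − i)/n. Summing: Σ_{i=1}^{166} (n − i)/n = (0 + 1 + … + 165)/166 = 166(166 − 1)/(2·166) = (166 − 1)/2.
Hence E[X] = Σ_{i=1}^{166} (166 − i)/166 = 165/2 ≈ 82.5000.

E[X] = 165/2 = 82.5000.


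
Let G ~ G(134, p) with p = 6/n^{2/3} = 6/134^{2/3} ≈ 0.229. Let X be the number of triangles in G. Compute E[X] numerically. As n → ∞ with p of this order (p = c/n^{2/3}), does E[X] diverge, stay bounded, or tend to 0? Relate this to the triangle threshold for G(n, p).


Number of potential triangles: C(134, 3) = 392084.
Each occurs with probability p³ ≈ (0.229)³ ≈ 1.20294e-02.
By linearity: E[X] = C(134, 3)·p³ ≈ 392084 · 1.20294e-02 ≈ 4716.537.
Since α = 2/3 < 1, p = c/n^{2/3} ≫ 1/n is above the triangle threshold p ~ 1/n. Asymptotically E[X] ~ (c³/6)·n^{3(1−α)} = (6³/6)·n^{1} → ∞; triangles are abundant w.h.p.

E[X] ≈ 4716.537; in regime p = Θ(1/n^{2/3}) E[X] diverges (above the triangle threshold p ~ 1/n).


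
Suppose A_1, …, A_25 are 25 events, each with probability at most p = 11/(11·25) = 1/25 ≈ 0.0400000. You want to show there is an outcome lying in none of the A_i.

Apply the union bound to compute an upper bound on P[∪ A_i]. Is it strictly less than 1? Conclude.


Union bound: P[∪_{i=1}^{25} A_i] ≤ Σ_i P[A_i] ≤ 25·p = 25·(1/25) = 1.
Numerically: 1 ≈ 1.0000000.
Is 1 < 1? NO.
Since the bound 1 is ≥ 1, the union bound is uninformative here; it does NOT by itself certify existence.

25·p = 1 ≈ 1.0000000; existence NOT certified by the union bound.


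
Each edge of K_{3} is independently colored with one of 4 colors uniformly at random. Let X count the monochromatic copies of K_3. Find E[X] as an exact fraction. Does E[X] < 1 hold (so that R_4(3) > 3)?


E[X] = C(3, 3) · 4^{1 − 3} = 1 · 4^{−2} = 1/16.
As a reduced fraction: E[X] = 1/16 ≈ 0.062.
Is E[X] < 1? YES.
Since E[X] < 1, there exists a 4-coloring of K_{3} with no monochromatic K_3; hence R_4(3) > 3.

E[X] = 1/16 ≈ 0.062; E[X] < 1, so R_4(3) > 3.


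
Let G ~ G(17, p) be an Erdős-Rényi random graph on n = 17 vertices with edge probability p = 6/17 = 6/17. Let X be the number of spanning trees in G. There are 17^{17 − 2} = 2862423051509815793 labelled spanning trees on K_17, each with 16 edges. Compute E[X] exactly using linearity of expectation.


K_17 has 17^{17 − 2} = 2862423051509815793 labelled spanning trees.
For each such spanning tree H, let X_H = 1 if all 16 edges of H are present in G. Then P[X_H = 1] = p^{16} = (6/17)^{16} = 2821109907456/48661191875666868481.
By linearity of expectation: E[X] = Σ_H E[X_H] = 2862423051509815793 · p^{16} = 2862423051509815793 · 2821109907456/48661191875666868481 = 2821109907456/17.
Numerically: E[X] ≈ 1.659e+11.

E[X] = 2862423051509815793 · (6/17)^{16} = 2821109907456/17 ≈ 1.659e+11.


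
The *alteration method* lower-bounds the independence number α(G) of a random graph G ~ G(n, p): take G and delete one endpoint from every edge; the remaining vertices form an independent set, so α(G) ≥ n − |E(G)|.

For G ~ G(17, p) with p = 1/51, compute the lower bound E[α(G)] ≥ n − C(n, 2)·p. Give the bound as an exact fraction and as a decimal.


E[|E(G)|] = C(17, 2)·p = 136 · (1/51) = 8/3.
E[α(G)] ≥ n − E[|E(G)|] = 17 − 8/3 = 43/3.
Numerically: ≈ 14.33333.
(This is only a lower bound; the true E[α(G)] may be larger.)

E[α(G)] ≥ 43/3 ≈ 14.33333.


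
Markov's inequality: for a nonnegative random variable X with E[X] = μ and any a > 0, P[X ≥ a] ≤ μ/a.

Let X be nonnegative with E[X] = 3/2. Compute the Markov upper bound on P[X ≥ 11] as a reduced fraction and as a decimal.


μ = E[X] = 3/2, a = 11.
Markov: P[X ≥ 11] ≤ μ/a = (3/2)/11 = 3/22.
Numerically: ≈ 0.13636.
(Since a = 11 > μ = 1.50000, the bound 3/22 is < 1 and informative.)

P[X ≥ 11] ≤ 3/22 ≈ 0.13636.


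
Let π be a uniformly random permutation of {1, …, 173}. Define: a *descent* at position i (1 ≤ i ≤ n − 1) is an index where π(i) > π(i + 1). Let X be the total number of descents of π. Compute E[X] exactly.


Write X = Σ X_I over i = 1, …, 172, with X_I the indicator of one descent.
There are 172 indicators.
For each fixed i, the pair (π(i), π(i+1)) is a uniformly random ordered pair of distinct values from {1, …, 173}; by symmetry P[π(i) > π(i+1)] = 1/2.
By linearity: E[X] = 172 · (1/2) = (173 − 1) · (1/2) = 86 ≈ 86.00000.

E[X] = 86 = 86.00000.


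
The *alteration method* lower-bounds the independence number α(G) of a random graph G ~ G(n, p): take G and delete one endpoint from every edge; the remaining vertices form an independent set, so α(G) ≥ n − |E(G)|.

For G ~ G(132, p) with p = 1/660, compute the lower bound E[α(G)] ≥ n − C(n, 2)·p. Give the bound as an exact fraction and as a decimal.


E[|E(G)|] = C(132, 2)·p = 8646 · (1/660) = 131/10.
E[α(G)] ≥ n − E[|E(G)|] = 132 − 131/10 = 1189/10.
Numerically: ≈ 118.9000.
(This is only a lower bound; the true E[α(G)] may be larger.)

E[α(G)] ≥ 1189/10 ≈ 118.9000.


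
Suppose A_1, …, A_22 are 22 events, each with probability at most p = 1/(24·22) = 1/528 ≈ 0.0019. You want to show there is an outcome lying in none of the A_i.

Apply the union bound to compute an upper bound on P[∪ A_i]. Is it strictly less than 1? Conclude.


Union bound: P[∪_{i=1}^{22} A_i] ≤ Σ_i P[A_i] ≤ 22·p = 22·(1/528) = 1/24.
Numerically: 1/24 ≈ 0.0417.
Is 1/24 < 1? YES.
Since P[∪ A_i] ≤ 1/24 < 1, the complement has P[∩ A_i^c] ≥ 1 − 1/24 = 23/24 > 0, so some outcome avoids every A_i.

22·p = 1/24 ≈ 0.0417; existence CERTIFIED by the union bound.


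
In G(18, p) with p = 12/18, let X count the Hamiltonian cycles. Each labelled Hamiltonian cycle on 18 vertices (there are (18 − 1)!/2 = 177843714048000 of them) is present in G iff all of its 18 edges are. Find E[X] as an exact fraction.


K_18 has (18 − 1)!/2 = 177843714048000 labelled Hamiltonian cycles.
For each such Hamiltonian cycle H, let X_H = 1 if all 18 edges of H are present in G. Then P[X_H = 1] = p^{18} = (2/3)^{18} = 262144/387420489.
By linearity: E[X] = Σ_H E[X_H] = 177843714048000 · p^{18} = 177843714048000 · 262144/387420489 = 63951526166528000/531441.
Numerically: E[X] ≈ 1.2034e+11.

E[X] = 177843714048000 · (2/3)^{18} = 63951526166528000/531441 ≈ 1.2034e+11.


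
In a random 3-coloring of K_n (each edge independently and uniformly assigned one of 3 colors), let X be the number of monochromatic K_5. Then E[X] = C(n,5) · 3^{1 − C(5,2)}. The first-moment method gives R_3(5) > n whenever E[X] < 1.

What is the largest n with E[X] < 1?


We need C(n, 5) · 3^{1 − 10} < 1, i.e. C(n, 5) < 3^{10 − 1} = 19683.
Check values of n near the boundary:
  n = 17: C(17, 5) = 6188; 6188 < 19683? YES
  n = 18: C(18, 5) = 8568; 8568 < 19683? YES
  n = 19: C(19, 5) = 11628; 11628 < 19683? YES
  n = 20: C(20, 5) = 15504; 15504 < 19683? YES
  n = 21: C(21, 5) = 20349; 20349 < 19683? NO
  n = 22: C(22, 5) = 26334; 26334 < 19683? NO
The largest n with C(n, 5) < 19683 is n = 20 (where E[X] = 5168/6561 ≈ 0.788). Hence R_3(5) > 20, i.e. R_3(5) ≥ 21.

Largest n = 20; hence R_3(5) > 20.


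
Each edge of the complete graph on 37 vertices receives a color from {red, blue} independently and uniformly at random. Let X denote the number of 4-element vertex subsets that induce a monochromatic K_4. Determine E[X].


Let X = Σ_S X_S over the C(37, 4) = 66045 subsets S of size 4, where X_S = 1 if the K_4 on S is monochromatic.
For a fixed S, the K_4 on S has C(4, 2) = 6 edges. P[all 6 edges red] = (1/2)^6, and likewise for blue, so P[monochromatic] = 2·(1/2)^6 = 2^{1 − 6} = 1/32.
Summing: E[X] = C(37, 4) · 2^{1 − 6} = 66045 · 1/32 = 66045/32.
Numerically: E[X] ≈ 2063.906250.

E[X] = C(37,4)·2^(1−C(4,2)) = 66045/32 ≈ 2063.906250.


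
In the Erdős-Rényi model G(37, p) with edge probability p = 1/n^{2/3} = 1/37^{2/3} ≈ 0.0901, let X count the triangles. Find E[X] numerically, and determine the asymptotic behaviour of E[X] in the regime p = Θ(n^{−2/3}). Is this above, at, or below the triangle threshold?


Number of potential triangles: C(37, 3) = 7770.
Each occurs with probability p³ ≈ (0.0901)³ ≈ 7.30460e-04.
By linearity: E[X] = C(37, 3)·p³ ≈ 7770 · 7.30460e-04 ≈ 5.676.
Since α = 2/3 < 1, p = c/n^{2/3} ≫ 1/n is above the triangle threshold p ~ 1/n. Asymptotically E[X] ~ (c³/6)·n^{3(1−α)} = (1³/6)·n^{1} → ∞; triangles are abundant w.h.p.

E[X] ≈ 5.676; in regime p = Θ(1/n^{2/3}) E[X] diverges (above the triangle threshold p ~ 1/n).


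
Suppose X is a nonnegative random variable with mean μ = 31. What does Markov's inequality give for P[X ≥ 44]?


μ = E[X] = 31, a = 44.
Markov: P[X ≥ 44] ≤ μ/a = (31)/44 = 31/44.
Numerically: ≈ 0.704545.
(Since a = 44 > μ = 31.000000, the bound 31/44 is < 1 and informative.)

P[X ≥ 44] ≤ 31/44 ≈ 0.704545.


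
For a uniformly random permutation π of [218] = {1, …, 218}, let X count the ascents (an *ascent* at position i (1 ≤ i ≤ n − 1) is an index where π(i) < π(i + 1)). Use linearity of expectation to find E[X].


Write X = Σ X_I over i = 1, …, 217, with X_I the indicator of one ascent.
There are 217 indicators.
For each fixed i, the pair (π(i), π(i+1)) is a uniformly random ordered pair of distinct values from {1, …, 218}; by symmetry P[π(i) < π(i+1)] = 1/2.
By linearity: E[X] = 217 · (1/2) = (218 − 1) · (1/2) = 217/2 ≈ 108.500000.

E[X] = 217/2 = 108.500000.


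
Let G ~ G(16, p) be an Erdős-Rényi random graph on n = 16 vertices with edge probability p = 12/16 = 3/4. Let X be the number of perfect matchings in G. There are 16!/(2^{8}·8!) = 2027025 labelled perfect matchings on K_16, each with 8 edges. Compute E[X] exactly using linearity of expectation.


K_16 has 16!/(2^{8}·8!) = 2027025 labelled perfect matchings.
For each such perfect matching H, let X_H = 1 if all 8 edges of H are present in G. Then P[X_H = 1] = p^{8} = (3/4)^{8} = 6561/65536.
Summing the indicators: E[X] = Σ_H E[X_H] = 2027025 · p^{8} = 2027025 · 6561/65536 = 13299311025/65536.
Numerically: E[X] ≈ 2.029e+05.

E[X] = 2027025 · (3/4)^{8} = 13299311025/65536 ≈ 2.029e+05.


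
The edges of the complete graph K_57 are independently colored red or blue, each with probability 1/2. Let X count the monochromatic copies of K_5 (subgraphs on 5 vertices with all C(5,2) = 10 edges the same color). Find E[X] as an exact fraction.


Let X = Σ_S X_S over the C(57, 5) = 4187106 subsets S of size 5, where X_S = 1 if the K_5 on S is monochromatic.
For a fixed S, the K_5 on S has C(5, 2) = 10 edges. P[all 10 edges red] = (1/2)^10, and likewise for blue, so P[monochromatic] = 2·(1/2)^10 = 2^{1 − 10} = 1/512.
Summing: E[X] = C(57, 5) · 2^{1 − 10} = 4187106 · 1/512 = 2093553/256.
Numerically: E[X] ≈ 8177.94141.

E[X] = C(57,5)·2^(1−C(5,2)) = 2093553/256 ≈ 8177.94141.


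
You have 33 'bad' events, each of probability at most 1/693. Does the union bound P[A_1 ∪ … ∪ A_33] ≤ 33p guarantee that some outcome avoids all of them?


Union bound: P[∪_{i=1}^{33} A_i] ≤ Σ_i P[A_i] ≤ 33·p = 33·(1/693) = 1/21.
Numerically: 1/21 ≈ 0.0476190.
Is 1/21 < 1? YES.
Since P[∪ A_i] ≤ 1/21 < 1, the complement has P[∩ A_i^c] ≥ 1 − 1/21 = 20/21 > 0, so some outcome avoids every A_i.

33·p = 1/21 ≈ 0.0476190; existence CERTIFIED by the union bound.


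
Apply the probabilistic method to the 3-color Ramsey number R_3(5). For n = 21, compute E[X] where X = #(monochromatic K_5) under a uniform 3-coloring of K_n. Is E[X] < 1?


E[X] = C(21, 5) · 3^{1 − 10} = 20349 · 3^{−9} = 20349/19683.
As a reduced fraction: E[X] = 2261/2187 ≈ 1.033836.
Is E[X] < 1? NO.
Since E[X] ≥ 1, the first-moment bound is inconclusive at n = 21; it does NOT by itself certify R_3(5) > 21.

E[X] = 2261/2187 ≈ 1.033836; E[X] ≥ 1; first-moment method inconclusive here.


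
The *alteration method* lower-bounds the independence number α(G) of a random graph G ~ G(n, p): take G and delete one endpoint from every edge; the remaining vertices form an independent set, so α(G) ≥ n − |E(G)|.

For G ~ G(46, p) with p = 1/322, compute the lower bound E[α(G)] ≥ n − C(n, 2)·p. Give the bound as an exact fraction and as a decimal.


E[|E(G)|] = C(46, 2)·p = 1035 · (1/322) = 45/14.
E[α(G)] ≥ n − E[|E(G)|] = 46 − 45/14 = 599/14.
Numerically: ≈ 42.786.
(This is only a lower bound; the true E[α(G)] may be larger.)

E[α(G)] ≥ 599/14 ≈ 42.786.


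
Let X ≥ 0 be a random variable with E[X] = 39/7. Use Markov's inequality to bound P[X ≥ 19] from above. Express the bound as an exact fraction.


μ = E[X] = 39/7, a = 19.
Markov: P[X ≥ 19] ≤ μ/a = (39/7)/19 = 39/133.
Numerically: ≈ 0.29323.
(Since a = 19 > μ = 5.57143, the bound 39/133 is < 1 and informative.)

P[X ≥ 19] ≤ 39/133 ≈ 0.29323.


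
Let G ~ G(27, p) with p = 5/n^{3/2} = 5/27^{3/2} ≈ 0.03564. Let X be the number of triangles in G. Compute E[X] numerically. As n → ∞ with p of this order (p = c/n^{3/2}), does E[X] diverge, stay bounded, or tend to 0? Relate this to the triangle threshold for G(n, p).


Number of potential triangles: C(27, 3) = 2925.
Each occurs with probability p³ ≈ (0.03564)³ ≈ 4.526610e-05.
By linearity: E[X] = C(27, 3)·p³ ≈ 2925 · 4.526610e-05 ≈ 0.1324.
Since α = 3/2 > 1, p = c/n^{3/2} = o(1/n) is below the triangle threshold p ~ 1/n. Asymptotically E[X] ~ (c³/6)·n^{3(1−α)} = (5³/6)·n^{-1.5} → 0, so by Markov's inequality G has no triangles w.h.p.

E[X] ≈ 0.1324; in regime p = Θ(1/n^{3/2}) E[X] tends to 0 (below the triangle threshold p ~ 1/n).


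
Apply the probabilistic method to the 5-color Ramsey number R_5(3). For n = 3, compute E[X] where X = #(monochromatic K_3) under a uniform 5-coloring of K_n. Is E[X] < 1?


E[X] = C(3, 3) · 5^{1 − 3} = 1 · 5^{−2} = 1/25.
As a reduced fraction: E[X] = 1/25 ≈ 0.040000.
Is E[X] < 1? YES.
Since E[X] < 1, there exists a 5-coloring of K_{3} with no monochromatic K_3; hence R_5(3) > 3.

E[X] = 1/25 ≈ 0.040000; E[X] < 1, so R_5(3) > 3.


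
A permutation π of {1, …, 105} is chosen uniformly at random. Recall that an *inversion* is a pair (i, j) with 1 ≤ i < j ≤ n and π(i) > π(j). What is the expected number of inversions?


Write X = Σ X_I over the C(105, 2) = 5460 pairs i < j, with X_I the indicator of one inversion.
There are 5460 indicators.
For each fixed pair i < j, the values π(i) and π(j) are two distinct elements of {1, …, 105} in uniformly random order; by symmetry P[π(i) > π(j)] = 1/2.
By linearity: E[X] = 5460 · (1/2) = C(105, 2) · (1/2) = 5460/2 = 2730 ≈ 2730.000.

E[X] = 2730 = 2730.000.


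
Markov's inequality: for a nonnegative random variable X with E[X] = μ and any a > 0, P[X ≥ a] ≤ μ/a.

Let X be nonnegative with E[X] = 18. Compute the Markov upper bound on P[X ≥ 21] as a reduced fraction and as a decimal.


μ = E[X] = 18, a = 21.
Markov: P[X ≥ 21] ≤ μ/a = (18)/21 = 6/7.
Numerically: ≈ 0.8571.
(Since a = 21 > μ = 18.0000, the bound 6/7 is < 1 and informative.)

P[X ≥ 21] ≤ 6/7 ≈ 0.8571.


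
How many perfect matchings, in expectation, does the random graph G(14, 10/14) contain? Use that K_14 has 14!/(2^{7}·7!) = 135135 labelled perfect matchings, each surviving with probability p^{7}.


K_14 has 14!/(2^{7}·7!) = 135135 labelled perfect matchings.
For each such perfect matching H, let X_H = 1 if all 7 edges of H are present in G. Then P[X_H = 1] = p^{7} = (5/7)^{7} = 78125/823543.
Summing the indicators: E[X] = Σ_H E[X_H] = 135135 · p^{7} = 135135 · 78125/823543 = 1508203125/117649.
Numerically: E[X] ≈ 12820.

E[X] = 135135 · (5/7)^{7} = 1508203125/117649 ≈ 12820.


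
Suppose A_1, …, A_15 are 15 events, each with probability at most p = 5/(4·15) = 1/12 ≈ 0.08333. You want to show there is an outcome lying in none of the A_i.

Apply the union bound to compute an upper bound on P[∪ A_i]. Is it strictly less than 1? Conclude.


Union bound: P[∪_{i=1}^{15} A_i] ≤ Σ_i P[A_i] ≤ 15·p = 15·(1/12) = 5/4.
Numerically: 5/4 ≈ 1.25000.
Is 5/4 < 1? NO.
Since the bound 5/4 is ≥ 1, the union bound is uninformative here; it does NOT by itself certify existence.

15·p = 5/4 ≈ 1.25000; existence NOT certified by the union bound.


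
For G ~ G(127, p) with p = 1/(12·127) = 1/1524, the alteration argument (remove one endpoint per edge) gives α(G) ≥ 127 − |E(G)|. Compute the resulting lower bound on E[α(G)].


E[|E(G)|] = C(127, 2)·p = 8001 · (1/1524) = 21/4.
E[α(G)] ≥ n − E[|E(G)|] = 127 − 21/4 = 487/4.
Numerically: ≈ 121.750000.
(This is only a lower bound; the true E[α(G)] may be larger.)

E[α(G)] ≥ 487/4 ≈ 121.750000.


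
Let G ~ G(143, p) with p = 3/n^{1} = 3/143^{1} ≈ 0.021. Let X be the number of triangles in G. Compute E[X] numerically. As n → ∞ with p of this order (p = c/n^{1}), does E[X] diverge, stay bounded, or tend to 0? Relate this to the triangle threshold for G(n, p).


Number of potential triangles: C(143, 3) = 477191.
Each occurs with probability p³ ≈ (0.021)³ ≈ 9.23327e-06.
By linearity: E[X] = C(143, 3)·p³ ≈ 477191 · 9.23327e-06 ≈ 4.406.
Here α = 1, so p = 3/n is exactly at the triangle threshold p ~ 1/n. Asymptotically E[X] → c³/6 = 3³/6 = 9/2 ≈ 4.500, a bounded constant. In this regime the triangle count is asymptotically Poisson(c³/6).

E[X] ≈ 4.406; in regime p = Θ(1/n^{1}) E[X] stays bounded (at the triangle threshold p ~ 1/n).


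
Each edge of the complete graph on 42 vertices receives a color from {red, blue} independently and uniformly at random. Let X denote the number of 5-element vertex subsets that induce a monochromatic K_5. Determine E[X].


Let X = Σ_S X_S over the C(42, 5) = 850668 subsets S of size 5, where X_S = 1 if the K_5 on S is monochromatic.
For a fixed S, the K_5 on S has C(5, 2) = 10 edges. P[all 10 edges red] = (1/2)^10, and likewise for blue, so P[monochromatic] = 2·(1/2)^10 = 2^{1 − 10} = 1/512.
By linearity of expectation: E[X] = C(42, 5) · 2^{1 − 10} = 850668 · 1/512 = 212667/128.
Numerically: E[X] ≈ 1661.46094.

E[X] = C(42,5)·2^(1−C(5,2)) = 212667/128 ≈ 1661.46094.


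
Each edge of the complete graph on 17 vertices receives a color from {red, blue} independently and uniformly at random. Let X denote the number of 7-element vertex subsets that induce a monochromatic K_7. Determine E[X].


Let X = Σ_S X_S over the C(17, 7) = 19448 subsets S of size 7, where X_S = 1 if the K_7 on S is monochromatic.
For a fixed S, the K_7 on S has C(7, 2) = 21 edges. P[all 21 edges red] = (1/2)^21, and likewise for blue, so P[monochromatic] = 2·(1/2)^21 = 2^{1 − 21} = 1/1048576.
Summing: E[X] = C(17, 7) · 2^{1 − 21} = 19448 · 1/1048576 = 2431/131072.
Numerically: E[X] ≈ 0.018547.

E[X] = C(17,7)·2^(1−C(7,2)) = 2431/131072 ≈ 0.018547.


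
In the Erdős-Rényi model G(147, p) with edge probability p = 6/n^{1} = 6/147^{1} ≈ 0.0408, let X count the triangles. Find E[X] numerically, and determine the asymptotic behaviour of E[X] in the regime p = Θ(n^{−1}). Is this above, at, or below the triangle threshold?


Number of potential triangles: C(147, 3) = 518665.
Each occurs with probability p³ ≈ (0.0408)³ ≈ 6.79989e-05.
By linearity: E[X] = C(147, 3)·p³ ≈ 518665 · 6.79989e-05 ≈ 35.269.
Here α = 1, so p = 6/n is exactly at the triangle threshold p ~ 1/n. Asymptotically E[X] → c³/6 = 6³/6 = 36 ≈ 36.000, a bounded constant. In this regime the triangle count is asymptotically Poisson(c³/6).

E[X] ≈ 35.269; in regime p = Θ(1/n^{1}) E[X] stays bounded (at the triangle threshold p ~ 1/n).
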